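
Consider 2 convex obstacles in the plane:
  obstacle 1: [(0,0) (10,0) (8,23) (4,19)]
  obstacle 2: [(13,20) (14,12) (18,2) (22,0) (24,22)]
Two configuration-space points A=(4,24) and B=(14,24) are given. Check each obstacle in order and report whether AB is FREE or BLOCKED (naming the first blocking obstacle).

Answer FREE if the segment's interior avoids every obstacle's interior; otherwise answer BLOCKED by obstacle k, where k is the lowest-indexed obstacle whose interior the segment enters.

Obstacle 1 [(0,0) (10,0) (8,23) (4,19)]:
  edge (0,0)–(10,0): clear
  edge (10,0)–(8,23): clear
  edge (8,23)–(4,19): clear
  edge (4,19)–(0,0): clear
  midpoint (9,24) outside
  → clear
Obstacle 2 [(13,20) (14,12) (18,2) (22,0) (24,22)]:
  edge (13,20)–(14,12): clear
  edge (14,12)–(18,2): clear
  edge (18,2)–(22,0): clear
  edge (22,0)–(24,22): clear
  edge (24,22)–(13,20): clear
  midpoint (9,24) outside
  → clear

FREE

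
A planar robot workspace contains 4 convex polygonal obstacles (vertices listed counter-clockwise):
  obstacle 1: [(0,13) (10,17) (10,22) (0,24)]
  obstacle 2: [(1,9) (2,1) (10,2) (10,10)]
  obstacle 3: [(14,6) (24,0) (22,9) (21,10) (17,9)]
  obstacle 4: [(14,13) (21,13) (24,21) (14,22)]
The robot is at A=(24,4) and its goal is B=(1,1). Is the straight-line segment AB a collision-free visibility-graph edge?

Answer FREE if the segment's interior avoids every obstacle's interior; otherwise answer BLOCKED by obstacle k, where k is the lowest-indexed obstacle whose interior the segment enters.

BLOCKED by obstacle 2

Obstacle 1 [(0,13) (10,17) (10,22) (0,24)]:
  edge (0,13)–(10,17): clear
  edge (10,17)–(10,22): clear
  edge (10,22)–(0,24): clear
  edge (0,24)–(0,13): clear
  midpoint (25/2,5/2) outside
  → clear
Obstacle 2 [(1,9) (2,1) (10,2) (10,10)]:
  edge (1,9)–(2,1): crosses AB
  edge (2,1)–(10,2): clear
  edge (10,2)–(10,10): crosses AB
  edge (10,10)–(1,9): clear
  → BLOCKED
Obstacle 3 [(14,6) (24,0) (22,9) (21,10) (17,9)]:
  edge (14,6)–(24,0): crosses AB
  edge (24,0)–(22,9): crosses AB
  edge (22,9)–(21,10): clear
  edge (21,10)–(17,9): clear
  edge (17,9)–(14,6): clear
  → BLOCKED
Obstacle 4 [(14,13) (21,13) (24,21) (14,22)]:
  edge (14,13)–(21,13): clear
  edge (21,13)–(24,21): clear
  edge (24,21)–(14,22): clear
  edge (14,22)–(14,13): clear
  midpoint (25/2,5/2) outside
  → clear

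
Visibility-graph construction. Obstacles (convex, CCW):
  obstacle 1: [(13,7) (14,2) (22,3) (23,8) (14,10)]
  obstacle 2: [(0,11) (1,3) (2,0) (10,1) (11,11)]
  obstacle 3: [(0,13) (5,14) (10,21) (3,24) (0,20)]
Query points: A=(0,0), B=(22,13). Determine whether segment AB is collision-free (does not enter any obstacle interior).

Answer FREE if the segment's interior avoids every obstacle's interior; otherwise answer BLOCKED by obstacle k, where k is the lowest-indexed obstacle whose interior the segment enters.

Obstacle 1 [(13,7) (14,2) (22,3) (23,8) (14,10)]:
  edge (13,7)–(14,2): clear
  edge (14,2)–(22,3): clear
  edge (22,3)–(23,8): clear
  edge (23,8)–(14,10): crosses AB
  edge (14,10)–(13,7): crosses AB
  → BLOCKED
Obstacle 2 [(0,11) (1,3) (2,0) (10,1) (11,11)]:
  edge (0,11)–(1,3): clear
  edge (1,3)–(2,0): crosses AB
  edge (2,0)–(10,1): clear
  edge (10,1)–(11,11): crosses AB
  edge (11,11)–(0,11): clear
  → BLOCKED
Obstacle 3 [(0,13) (5,14) (10,21) (3,24) (0,20)]:
  edge (0,13)–(5,14): clear
  edge (5,14)–(10,21): clear
  edge (10,21)–(3,24): clear
  edge (3,24)–(0,20): clear
  edge (0,20)–(0,13): clear
  midpoint (11,13/2) outside
  → clear

BLOCKED by obstacle 1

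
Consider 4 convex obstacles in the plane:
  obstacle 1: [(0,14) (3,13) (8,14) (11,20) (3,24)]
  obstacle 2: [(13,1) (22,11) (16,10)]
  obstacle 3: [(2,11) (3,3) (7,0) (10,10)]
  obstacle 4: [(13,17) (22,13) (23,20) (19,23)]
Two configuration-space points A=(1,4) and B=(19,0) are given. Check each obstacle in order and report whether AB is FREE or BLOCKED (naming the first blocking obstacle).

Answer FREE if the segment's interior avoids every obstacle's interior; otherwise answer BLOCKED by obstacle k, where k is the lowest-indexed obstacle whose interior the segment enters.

BLOCKED by obstacle 2

Obstacle 1 [(0,14) (3,13) (8,14) (11,20) (3,24)]:
  edge (0,14)–(3,13): clear
  edge (3,13)–(8,14): clear
  edge (8,14)–(11,20): clear
  edge (11,20)–(3,24): clear
  edge (3,24)–(0,14): clear
  midpoint (10,2) outside
  → clear
Obstacle 2 [(13,1) (22,11) (16,10)]:
  edge (13,1)–(22,11): crosses AB
  edge (22,11)–(16,10): clear
  edge (16,10)–(13,1): crosses AB
  → BLOCKED
Obstacle 3 [(2,11) (3,3) (7,0) (10,10)]:
  edge (2,11)–(3,3): crosses AB
  edge (3,3)–(7,0): clear
  edge (7,0)–(10,10): crosses AB
  edge (10,10)–(2,11): clear
  → BLOCKED
Obstacle 4 [(13,17) (22,13) (23,20) (19,23)]:
  edge (13,17)–(22,13): clear
  edge (22,13)–(23,20): clear
  edge (23,20)–(19,23): clear
  edge (19,23)–(13,17): clear
  midpoint (10,2) outside
  → clear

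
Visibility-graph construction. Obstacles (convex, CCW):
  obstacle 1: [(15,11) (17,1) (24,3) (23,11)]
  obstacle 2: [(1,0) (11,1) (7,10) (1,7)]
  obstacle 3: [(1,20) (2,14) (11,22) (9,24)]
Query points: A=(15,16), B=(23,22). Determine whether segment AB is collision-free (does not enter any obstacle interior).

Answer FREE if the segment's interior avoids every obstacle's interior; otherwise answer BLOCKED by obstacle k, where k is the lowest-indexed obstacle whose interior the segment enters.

FREE

Obstacle 1 [(15,11) (17,1) (24,3) (23,11)]:
  edge (15,11)–(17,1): clear
  edge (17,1)–(24,3): clear
  edge (24,3)–(23,11): clear
  edge (23,11)–(15,11): clear
  midpoint (19,19) outside
  → clear
Obstacle 2 [(1,0) (11,1) (7,10) (1,7)]:
  edge (1,0)–(11,1): clear
  edge (11,1)–(7,10): clear
  edge (7,10)–(1,7): clear
  edge (1,7)–(1,0): clear
  midpoint (19,19) outside
  → clear
Obstacle 3 [(1,20) (2,14) (11,22) (9,24)]:
  edge (1,20)–(2,14): clear
  edge (2,14)–(11,22): clear
  edge (11,22)–(9,24): clear
  edge (9,24)–(1,20): clear
  midpoint (19,19) outside
  → clear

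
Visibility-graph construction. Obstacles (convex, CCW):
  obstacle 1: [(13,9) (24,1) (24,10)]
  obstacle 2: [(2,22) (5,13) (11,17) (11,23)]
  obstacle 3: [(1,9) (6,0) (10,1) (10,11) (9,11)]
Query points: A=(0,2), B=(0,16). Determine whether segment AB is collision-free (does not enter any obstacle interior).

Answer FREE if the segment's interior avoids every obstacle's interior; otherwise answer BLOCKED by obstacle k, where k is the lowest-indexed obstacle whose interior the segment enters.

FREE

Obstacle 1 [(13,9) (24,1) (24,10)]:
  edge (13,9)–(24,1): clear
  edge (24,1)–(24,10): clear
  edge (24,10)–(13,9): clear
  midpoint (0,9) outside
  → clear
Obstacle 2 [(2,22) (5,13) (11,17) (11,23)]:
  edge (2,22)–(5,13): clear
  edge (5,13)–(11,17): clear
  edge (11,17)–(11,23): clear
  edge (11,23)–(2,22): clear
  midpoint (0,9) outside
  → clear
Obstacle 3 [(1,9) (6,0) (10,1) (10,11) (9,11)]:
  edge (1,9)–(6,0): clear
  edge (6,0)–(10,1): clear
  edge (10,1)–(10,11): clear
  edge (10,11)–(9,11): clear
  edge (9,11)–(1,9): clear
  midpoint (0,9) outside
  → clear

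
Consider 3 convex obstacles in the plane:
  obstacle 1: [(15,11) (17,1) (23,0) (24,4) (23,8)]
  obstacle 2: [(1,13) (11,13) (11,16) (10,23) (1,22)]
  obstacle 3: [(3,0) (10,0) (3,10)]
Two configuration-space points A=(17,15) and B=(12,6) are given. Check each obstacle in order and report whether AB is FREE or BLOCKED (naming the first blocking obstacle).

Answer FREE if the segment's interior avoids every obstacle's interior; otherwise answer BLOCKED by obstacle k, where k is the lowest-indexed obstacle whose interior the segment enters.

Obstacle 1 [(15,11) (17,1) (23,0) (24,4) (23,8)]:
  edge (15,11)–(17,1): clear
  edge (17,1)–(23,0): clear
  edge (23,0)–(24,4): clear
  edge (24,4)–(23,8): clear
  edge (23,8)–(15,11): clear
  midpoint (29/2,21/2) outside
  → clear
Obstacle 2 [(1,13) (11,13) (11,16) (10,23) (1,22)]:
  edge (1,13)–(11,13): clear
  edge (11,13)–(11,16): clear
  edge (11,16)–(10,23): clear
  edge (10,23)–(1,22): clear
  edge (1,22)–(1,13): clear
  midpoint (29/2,21/2) outside
  → clear
Obstacle 3 [(3,0) (10,0) (3,10)]:
  edge (3,0)–(10,0): clear
  edge (10,0)–(3,10): clear
  edge (3,10)–(3,0): clear
  midpoint (29/2,21/2) outside
  → clear

FREE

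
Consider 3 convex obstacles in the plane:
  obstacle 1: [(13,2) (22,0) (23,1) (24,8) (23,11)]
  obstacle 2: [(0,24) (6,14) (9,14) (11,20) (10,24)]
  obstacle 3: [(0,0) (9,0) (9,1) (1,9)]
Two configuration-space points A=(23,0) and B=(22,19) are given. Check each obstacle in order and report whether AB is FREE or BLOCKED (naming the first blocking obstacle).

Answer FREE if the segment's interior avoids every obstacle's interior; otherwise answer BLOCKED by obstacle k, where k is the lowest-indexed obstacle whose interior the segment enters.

BLOCKED by obstacle 1

Obstacle 1 [(13,2) (22,0) (23,1) (24,8) (23,11)]:
  edge (13,2)–(22,0): clear
  edge (22,0)–(23,1): crosses AB
  edge (23,1)–(24,8): clear
  edge (24,8)–(23,11): clear
  edge (23,11)–(13,2): crosses AB
  → BLOCKED
Obstacle 2 [(0,24) (6,14) (9,14) (11,20) (10,24)]:
  edge (0,24)–(6,14): clear
  edge (6,14)–(9,14): clear
  edge (9,14)–(11,20): clear
  edge (11,20)–(10,24): clear
  edge (10,24)–(0,24): clear
  midpoint (45/2,19/2) outside
  → clear
Obstacle 3 [(0,0) (9,0) (9,1) (1,9)]:
  edge (0,0)–(9,0): clear
  edge (9,0)–(9,1): clear
  edge (9,1)–(1,9): clear
  edge (1,9)–(0,0): clear
  midpoint (45/2,19/2) outside
  → clear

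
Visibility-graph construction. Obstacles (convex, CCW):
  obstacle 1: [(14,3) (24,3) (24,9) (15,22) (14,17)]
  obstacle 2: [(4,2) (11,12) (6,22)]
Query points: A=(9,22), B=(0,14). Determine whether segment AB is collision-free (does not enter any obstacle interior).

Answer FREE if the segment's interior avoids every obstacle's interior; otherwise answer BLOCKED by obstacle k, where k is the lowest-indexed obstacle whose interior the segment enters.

Obstacle 1 [(14,3) (24,3) (24,9) (15,22) (14,17)]:
  edge (14,3)–(24,3): clear
  edge (24,3)–(24,9): clear
  edge (24,9)–(15,22): clear
  edge (15,22)–(14,17): clear
  edge (14,17)–(14,3): clear
  midpoint (9/2,18) outside
  → clear
Obstacle 2 [(4,2) (11,12) (6,22)]:
  edge (4,2)–(11,12): clear
  edge (11,12)–(6,22): crosses AB
  edge (6,22)–(4,2): crosses AB
  → BLOCKED

BLOCKED by obstacle 2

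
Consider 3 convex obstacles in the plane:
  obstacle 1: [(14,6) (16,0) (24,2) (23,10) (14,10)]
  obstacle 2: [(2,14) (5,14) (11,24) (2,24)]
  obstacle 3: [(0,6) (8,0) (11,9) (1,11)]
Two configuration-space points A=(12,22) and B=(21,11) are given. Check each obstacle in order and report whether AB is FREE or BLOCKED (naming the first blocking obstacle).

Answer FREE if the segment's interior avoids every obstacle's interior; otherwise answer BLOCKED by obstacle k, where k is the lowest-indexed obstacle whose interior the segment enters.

Obstacle 1 [(14,6) (16,0) (24,2) (23,10) (14,10)]:
  edge (14,6)–(16,0): clear
  edge (16,0)–(24,2): clear
  edge (24,2)–(23,10): clear
  edge (23,10)–(14,10): clear
  edge (14,10)–(14,6): clear
  midpoint (33/2,33/2) outside
  → clear
Obstacle 2 [(2,14) (5,14) (11,24) (2,24)]:
  edge (2,14)–(5,14): clear
  edge (5,14)–(11,24): clear
  edge (11,24)–(2,24): clear
  edge (2,24)–(2,14): clear
  midpoint (33/2,33/2) outside
  → clear
Obstacle 3 [(0,6) (8,0) (11,9) (1,11)]:
  edge (0,6)–(8,0): clear
  edge (8,0)–(11,9): clear
  edge (11,9)–(1,11): clear
  edge (1,11)–(0,6): clear
  midpoint (33/2,33/2) outside
  → clear

FREE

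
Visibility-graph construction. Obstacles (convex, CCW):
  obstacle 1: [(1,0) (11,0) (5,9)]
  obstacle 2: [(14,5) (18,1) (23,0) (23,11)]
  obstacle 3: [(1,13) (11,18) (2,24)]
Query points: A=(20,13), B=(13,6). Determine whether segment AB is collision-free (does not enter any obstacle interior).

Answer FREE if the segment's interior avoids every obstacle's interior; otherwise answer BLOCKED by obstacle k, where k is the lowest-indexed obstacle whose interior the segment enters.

FREE

Obstacle 1 [(1,0) (11,0) (5,9)]:
  edge (1,0)–(11,0): clear
  edge (11,0)–(5,9): clear
  edge (5,9)–(1,0): clear
  midpoint (33/2,19/2) outside
  → clear
Obstacle 2 [(14,5) (18,1) (23,0) (23,11)]:
  edge (14,5)–(18,1): clear
  edge (18,1)–(23,0): clear
  edge (23,0)–(23,11): clear
  edge (23,11)–(14,5): clear
  midpoint (33/2,19/2) outside
  → clear
Obstacle 3 [(1,13) (11,18) (2,24)]:
  edge (1,13)–(11,18): clear
  edge (11,18)–(2,24): clear
  edge (2,24)–(1,13): clear
  midpoint (33/2,19/2) outside
  → clear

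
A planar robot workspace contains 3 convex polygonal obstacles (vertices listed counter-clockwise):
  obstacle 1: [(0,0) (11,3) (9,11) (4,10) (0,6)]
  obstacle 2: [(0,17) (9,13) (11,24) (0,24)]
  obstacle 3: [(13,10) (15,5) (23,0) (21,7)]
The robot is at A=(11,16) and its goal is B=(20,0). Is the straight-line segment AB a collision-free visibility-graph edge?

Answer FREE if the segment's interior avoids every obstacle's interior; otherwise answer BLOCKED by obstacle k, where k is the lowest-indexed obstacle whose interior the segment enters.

Obstacle 1 [(0,0) (11,3) (9,11) (4,10) (0,6)]:
  edge (0,0)–(11,3): clear
  edge (11,3)–(9,11): clear
  edge (9,11)–(4,10): clear
  edge (4,10)–(0,6): clear
  edge (0,6)–(0,0): clear
  midpoint (31/2,8) outside
  → clear
Obstacle 2 [(0,17) (9,13) (11,24) (0,24)]:
  edge (0,17)–(9,13): clear
  edge (9,13)–(11,24): clear
  edge (11,24)–(0,24): clear
  edge (0,24)–(0,17): clear
  midpoint (31/2,8) outside
  → clear
Obstacle 3 [(13,10) (15,5) (23,0) (21,7)]:
  edge (13,10)–(15,5): clear
  edge (15,5)–(23,0): crosses AB
  edge (23,0)–(21,7): clear
  edge (21,7)–(13,10): crosses AB
  → BLOCKED

BLOCKED by obstacle 3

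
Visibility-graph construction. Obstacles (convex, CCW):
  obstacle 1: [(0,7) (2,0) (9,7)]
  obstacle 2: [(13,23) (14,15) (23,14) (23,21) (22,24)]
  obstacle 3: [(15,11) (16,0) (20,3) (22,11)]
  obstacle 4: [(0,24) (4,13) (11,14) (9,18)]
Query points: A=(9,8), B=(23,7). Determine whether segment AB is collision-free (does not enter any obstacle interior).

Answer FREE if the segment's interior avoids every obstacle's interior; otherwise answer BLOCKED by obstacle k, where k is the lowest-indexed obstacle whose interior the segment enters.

BLOCKED by obstacle 3

Obstacle 1 [(0,7) (2,0) (9,7)]:
  edge (0,7)–(2,0): clear
  edge (2,0)–(9,7): clear
  edge (9,7)–(0,7): clear
  midpoint (16,15/2) outside
  → clear
Obstacle 2 [(13,23) (14,15) (23,14) (23,21) (22,24)]:
  edge (13,23)–(14,15): clear
  edge (14,15)–(23,14): clear
  edge (23,14)–(23,21): clear
  edge (23,21)–(22,24): clear
  edge (22,24)–(13,23): clear
  midpoint (16,15/2) outside
  → clear
Obstacle 3 [(15,11) (16,0) (20,3) (22,11)]:
  edge (15,11)–(16,0): crosses AB
  edge (16,0)–(20,3): clear
  edge (20,3)–(22,11): crosses AB
  edge (22,11)–(15,11): clear
  → BLOCKED
Obstacle 4 [(0,24) (4,13) (11,14) (9,18)]:
  edge (0,24)–(4,13): clear
  edge (4,13)–(11,14): clear
  edge (11,14)–(9,18): clear
  edge (9,18)–(0,24): clear
  midpoint (16,15/2) outside
  → clear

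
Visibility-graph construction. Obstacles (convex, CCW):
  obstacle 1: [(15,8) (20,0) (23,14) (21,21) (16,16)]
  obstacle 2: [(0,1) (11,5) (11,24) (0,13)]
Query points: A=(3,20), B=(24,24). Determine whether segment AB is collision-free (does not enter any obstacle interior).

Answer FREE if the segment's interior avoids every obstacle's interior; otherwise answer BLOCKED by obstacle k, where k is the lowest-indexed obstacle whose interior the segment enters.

BLOCKED by obstacle 2

Obstacle 1 [(15,8) (20,0) (23,14) (21,21) (16,16)]:
  edge (15,8)–(20,0): clear
  edge (20,0)–(23,14): clear
  edge (23,14)–(21,21): clear
  edge (21,21)–(16,16): clear
  edge (16,16)–(15,8): clear
  midpoint (27/2,22) outside
  → clear
Obstacle 2 [(0,1) (11,5) (11,24) (0,13)]:
  edge (0,1)–(11,5): clear
  edge (11,5)–(11,24): crosses AB
  edge (11,24)–(0,13): crosses AB
  edge (0,13)–(0,1): clear
  → BLOCKED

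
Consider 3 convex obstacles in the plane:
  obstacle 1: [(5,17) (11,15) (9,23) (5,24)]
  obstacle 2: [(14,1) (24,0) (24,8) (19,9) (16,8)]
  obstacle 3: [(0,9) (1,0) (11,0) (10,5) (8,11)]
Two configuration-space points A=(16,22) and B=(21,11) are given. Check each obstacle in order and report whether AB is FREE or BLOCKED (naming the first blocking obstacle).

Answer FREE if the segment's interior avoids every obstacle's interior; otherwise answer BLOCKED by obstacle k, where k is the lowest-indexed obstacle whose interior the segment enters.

Obstacle 1 [(5,17) (11,15) (9,23) (5,24)]:
  edge (5,17)–(11,15): clear
  edge (11,15)–(9,23): clear
  edge (9,23)–(5,24): clear
  edge (5,24)–(5,17): clear
  midpoint (37/2,33/2) outside
  → clear
Obstacle 2 [(14,1) (24,0) (24,8) (19,9) (16,8)]:
  edge (14,1)–(24,0): clear
  edge (24,0)–(24,8): clear
  edge (24,8)–(19,9): clear
  edge (19,9)–(16,8): clear
  edge (16,8)–(14,1): clear
  midpoint (37/2,33/2) outside
  → clear
Obstacle 3 [(0,9) (1,0) (11,0) (10,5) (8,11)]:
  edge (0,9)–(1,0): clear
  edge (1,0)–(11,0): clear
  edge (11,0)–(10,5): clear
  edge (10,5)–(8,11): clear
  edge (8,11)–(0,9): clear
  midpoint (37/2,33/2) outside
  → clear

FREE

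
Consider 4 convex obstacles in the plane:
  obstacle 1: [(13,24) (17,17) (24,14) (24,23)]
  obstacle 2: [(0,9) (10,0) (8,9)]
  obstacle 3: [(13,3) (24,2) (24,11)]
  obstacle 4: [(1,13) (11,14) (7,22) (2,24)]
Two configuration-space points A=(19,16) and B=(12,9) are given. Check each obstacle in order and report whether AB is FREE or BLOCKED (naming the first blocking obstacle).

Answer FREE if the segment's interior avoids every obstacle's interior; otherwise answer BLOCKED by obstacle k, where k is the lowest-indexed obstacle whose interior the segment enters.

FREE

Obstacle 1 [(13,24) (17,17) (24,14) (24,23)]:
  edge (13,24)–(17,17): clear
  edge (17,17)–(24,14): clear
  edge (24,14)–(24,23): clear
  edge (24,23)–(13,24): clear
  midpoint (31/2,25/2) outside
  → clear
Obstacle 2 [(0,9) (10,0) (8,9)]:
  edge (0,9)–(10,0): clear
  edge (10,0)–(8,9): clear
  edge (8,9)–(0,9): clear
  midpoint (31/2,25/2) outside
  → clear
Obstacle 3 [(13,3) (24,2) (24,11)]:
  edge (13,3)–(24,2): clear
  edge (24,2)–(24,11): clear
  edge (24,11)–(13,3): clear
  midpoint (31/2,25/2) outside
  → clear
Obstacle 4 [(1,13) (11,14) (7,22) (2,24)]:
  edge (1,13)–(11,14): clear
  edge (11,14)–(7,22): clear
  edge (7,22)–(2,24): clear
  edge (2,24)–(1,13): clear
  midpoint (31/2,25/2) outside
  → clear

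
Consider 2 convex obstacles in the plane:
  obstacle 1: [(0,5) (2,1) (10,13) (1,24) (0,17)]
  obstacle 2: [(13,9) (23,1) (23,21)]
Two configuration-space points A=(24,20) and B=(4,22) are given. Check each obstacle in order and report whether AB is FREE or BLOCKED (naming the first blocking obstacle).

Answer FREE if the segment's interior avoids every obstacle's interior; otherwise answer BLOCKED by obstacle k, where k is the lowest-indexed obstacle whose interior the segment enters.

BLOCKED by obstacle 2

Obstacle 1 [(0,5) (2,1) (10,13) (1,24) (0,17)]:
  edge (0,5)–(2,1): clear
  edge (2,1)–(10,13): clear
  edge (10,13)–(1,24): clear
  edge (1,24)–(0,17): clear
  edge (0,17)–(0,5): clear
  midpoint (14,21) outside
  → clear
Obstacle 2 [(13,9) (23,1) (23,21)]:
  edge (13,9)–(23,1): clear
  edge (23,1)–(23,21): crosses AB
  edge (23,21)–(13,9): crosses AB
  → BLOCKED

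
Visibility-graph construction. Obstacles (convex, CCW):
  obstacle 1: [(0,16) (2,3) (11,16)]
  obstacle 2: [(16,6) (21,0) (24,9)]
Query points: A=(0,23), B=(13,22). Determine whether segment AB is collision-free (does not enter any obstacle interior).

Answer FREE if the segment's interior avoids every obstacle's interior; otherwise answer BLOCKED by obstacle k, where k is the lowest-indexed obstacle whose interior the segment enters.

FREE

Obstacle 1 [(0,16) (2,3) (11,16)]:
  edge (0,16)–(2,3): clear
  edge (2,3)–(11,16): clear
  edge (11,16)–(0,16): clear
  midpoint (13/2,45/2) outside
  → clear
Obstacle 2 [(16,6) (21,0) (24,9)]:
  edge (16,6)–(21,0): clear
  edge (21,0)–(24,9): clear
  edge (24,9)–(16,6): clear
  midpoint (13/2,45/2) outside
  → clear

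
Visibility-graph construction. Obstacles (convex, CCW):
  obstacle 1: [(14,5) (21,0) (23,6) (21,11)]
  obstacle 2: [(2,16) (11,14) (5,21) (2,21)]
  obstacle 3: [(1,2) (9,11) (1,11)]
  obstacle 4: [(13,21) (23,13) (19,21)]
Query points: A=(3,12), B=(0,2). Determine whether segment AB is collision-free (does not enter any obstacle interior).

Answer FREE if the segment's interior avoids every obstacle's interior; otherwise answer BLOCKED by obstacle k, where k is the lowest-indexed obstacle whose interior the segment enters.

Obstacle 1 [(14,5) (21,0) (23,6) (21,11)]:
  edge (14,5)–(21,0): clear
  edge (21,0)–(23,6): clear
  edge (23,6)–(21,11): clear
  edge (21,11)–(14,5): clear
  midpoint (3/2,7) outside
  → clear
Obstacle 2 [(2,16) (11,14) (5,21) (2,21)]:
  edge (2,16)–(11,14): clear
  edge (11,14)–(5,21): clear
  edge (5,21)–(2,21): clear
  edge (2,21)–(2,16): clear
  midpoint (3/2,7) outside
  → clear
Obstacle 3 [(1,2) (9,11) (1,11)]:
  edge (1,2)–(9,11): clear
  edge (9,11)–(1,11): crosses AB
  edge (1,11)–(1,2): crosses AB
  → BLOCKED
Obstacle 4 [(13,21) (23,13) (19,21)]:
  edge (13,21)–(23,13): clear
  edge (23,13)–(19,21): clear
  edge (19,21)–(13,21): clear
  midpoint (3/2,7) outside
  → clear

BLOCKED by obstacle 3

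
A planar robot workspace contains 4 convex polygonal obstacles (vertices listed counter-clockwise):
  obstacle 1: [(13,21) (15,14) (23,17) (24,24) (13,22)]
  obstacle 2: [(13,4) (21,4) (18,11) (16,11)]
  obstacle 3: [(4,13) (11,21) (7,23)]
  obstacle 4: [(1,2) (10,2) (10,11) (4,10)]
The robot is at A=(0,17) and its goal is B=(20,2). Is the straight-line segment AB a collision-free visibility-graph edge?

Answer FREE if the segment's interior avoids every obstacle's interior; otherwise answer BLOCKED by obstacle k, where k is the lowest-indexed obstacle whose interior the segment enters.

Obstacle 1 [(13,21) (15,14) (23,17) (24,24) (13,22)]:
  edge (13,21)–(15,14): clear
  edge (15,14)–(23,17): clear
  edge (23,17)–(24,24): clear
  edge (24,24)–(13,22): clear
  edge (13,22)–(13,21): clear
  midpoint (10,19/2) outside
  → clear
Obstacle 2 [(13,4) (21,4) (18,11) (16,11)]:
  edge (13,4)–(21,4): crosses AB
  edge (21,4)–(18,11): clear
  edge (18,11)–(16,11): clear
  edge (16,11)–(13,4): crosses AB
  → BLOCKED
Obstacle 3 [(4,13) (11,21) (7,23)]:
  edge (4,13)–(11,21): crosses AB
  edge (11,21)–(7,23): clear
  edge (7,23)–(4,13): crosses AB
  → BLOCKED
Obstacle 4 [(1,2) (10,2) (10,11) (4,10)]:
  edge (1,2)–(10,2): clear
  edge (10,2)–(10,11): crosses AB
  edge (10,11)–(4,10): crosses AB
  edge (4,10)–(1,2): clear
  → BLOCKED

BLOCKED by obstacle 2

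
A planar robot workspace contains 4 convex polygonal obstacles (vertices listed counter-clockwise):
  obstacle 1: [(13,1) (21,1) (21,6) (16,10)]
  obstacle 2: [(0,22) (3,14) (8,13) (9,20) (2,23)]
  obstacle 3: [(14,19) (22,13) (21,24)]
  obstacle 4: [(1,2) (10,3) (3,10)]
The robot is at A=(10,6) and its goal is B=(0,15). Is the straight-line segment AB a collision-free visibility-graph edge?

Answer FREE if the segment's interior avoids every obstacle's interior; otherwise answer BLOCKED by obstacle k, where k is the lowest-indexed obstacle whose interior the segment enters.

Obstacle 1 [(13,1) (21,1) (21,6) (16,10)]:
  edge (13,1)–(21,1): clear
  edge (21,1)–(21,6): clear
  edge (21,6)–(16,10): clear
  edge (16,10)–(13,1): clear
  midpoint (5,21/2) outside
  → clear
Obstacle 2 [(0,22) (3,14) (8,13) (9,20) (2,23)]:
  edge (0,22)–(3,14): clear
  edge (3,14)–(8,13): clear
  edge (8,13)–(9,20): clear
  edge (9,20)–(2,23): clear
  edge (2,23)–(0,22): clear
  midpoint (5,21/2) outside
  → clear
Obstacle 3 [(14,19) (22,13) (21,24)]:
  edge (14,19)–(22,13): clear
  edge (22,13)–(21,24): clear
  edge (21,24)–(14,19): clear
  midpoint (5,21/2) outside
  → clear
Obstacle 4 [(1,2) (10,3) (3,10)]:
  edge (1,2)–(10,3): clear
  edge (10,3)–(3,10): clear
  edge (3,10)–(1,2): clear
  midpoint (5,21/2) outside
  → clear

FREE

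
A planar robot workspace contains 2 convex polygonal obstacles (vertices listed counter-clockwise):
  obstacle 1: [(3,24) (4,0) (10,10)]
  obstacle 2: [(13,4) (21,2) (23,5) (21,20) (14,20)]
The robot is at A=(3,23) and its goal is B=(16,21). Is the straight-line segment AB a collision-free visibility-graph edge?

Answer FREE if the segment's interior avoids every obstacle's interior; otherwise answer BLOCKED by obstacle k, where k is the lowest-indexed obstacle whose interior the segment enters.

Obstacle 1 [(3,24) (4,0) (10,10)]:
  edge (3,24)–(4,0): crosses AB
  edge (4,0)–(10,10): clear
  edge (10,10)–(3,24): crosses AB
  → BLOCKED
Obstacle 2 [(13,4) (21,2) (23,5) (21,20) (14,20)]:
  edge (13,4)–(21,2): clear
  edge (21,2)–(23,5): clear
  edge (23,5)–(21,20): clear
  edge (21,20)–(14,20): clear
  edge (14,20)–(13,4): clear
  midpoint (19/2,22) outside
  → clear

BLOCKED by obstacle 1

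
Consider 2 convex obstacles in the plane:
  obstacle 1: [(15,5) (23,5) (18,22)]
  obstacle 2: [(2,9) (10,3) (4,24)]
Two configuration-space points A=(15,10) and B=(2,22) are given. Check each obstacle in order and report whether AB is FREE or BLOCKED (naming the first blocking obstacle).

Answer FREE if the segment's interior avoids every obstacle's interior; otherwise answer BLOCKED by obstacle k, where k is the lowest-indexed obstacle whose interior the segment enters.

BLOCKED by obstacle 2

Obstacle 1 [(15,5) (23,5) (18,22)]:
  edge (15,5)–(23,5): clear
  edge (23,5)–(18,22): clear
  edge (18,22)–(15,5): clear
  midpoint (17/2,16) outside
  → clear
Obstacle 2 [(2,9) (10,3) (4,24)]:
  edge (2,9)–(10,3): clear
  edge (10,3)–(4,24): crosses AB
  edge (4,24)–(2,9): crosses AB
  → BLOCKED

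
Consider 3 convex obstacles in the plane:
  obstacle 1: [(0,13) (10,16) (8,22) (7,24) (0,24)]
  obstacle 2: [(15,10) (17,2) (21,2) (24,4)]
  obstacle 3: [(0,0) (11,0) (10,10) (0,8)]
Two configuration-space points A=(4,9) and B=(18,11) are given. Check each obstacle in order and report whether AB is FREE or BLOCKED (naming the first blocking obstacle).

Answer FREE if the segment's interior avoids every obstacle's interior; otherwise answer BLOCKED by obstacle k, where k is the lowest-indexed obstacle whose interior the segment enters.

BLOCKED by obstacle 3

Obstacle 1 [(0,13) (10,16) (8,22) (7,24) (0,24)]:
  edge (0,13)–(10,16): clear
  edge (10,16)–(8,22): clear
  edge (8,22)–(7,24): clear
  edge (7,24)–(0,24): clear
  edge (0,24)–(0,13): clear
  midpoint (11,10) outside
  → clear
Obstacle 2 [(15,10) (17,2) (21,2) (24,4)]:
  edge (15,10)–(17,2): clear
  edge (17,2)–(21,2): clear
  edge (21,2)–(24,4): clear
  edge (24,4)–(15,10): clear
  midpoint (11,10) outside
  → clear
Obstacle 3 [(0,0) (11,0) (10,10) (0,8)]:
  edge (0,0)–(11,0): clear
  edge (11,0)–(10,10): crosses AB
  edge (10,10)–(0,8): crosses AB
  edge (0,8)–(0,0): clear
  → BLOCKED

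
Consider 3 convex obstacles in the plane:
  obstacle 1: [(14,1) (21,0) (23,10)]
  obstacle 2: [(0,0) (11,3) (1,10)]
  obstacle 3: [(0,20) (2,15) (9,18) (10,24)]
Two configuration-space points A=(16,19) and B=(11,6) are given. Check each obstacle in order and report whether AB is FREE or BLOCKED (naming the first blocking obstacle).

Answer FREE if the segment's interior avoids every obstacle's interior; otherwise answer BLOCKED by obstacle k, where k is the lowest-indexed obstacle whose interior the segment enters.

FREE

Obstacle 1 [(14,1) (21,0) (23,10)]:
  edge (14,1)–(21,0): clear
  edge (21,0)–(23,10): clear
  edge (23,10)–(14,1): clear
  midpoint (27/2,25/2) outside
  → clear
Obstacle 2 [(0,0) (11,3) (1,10)]:
  edge (0,0)–(11,3): clear
  edge (11,3)–(1,10): clear
  edge (1,10)–(0,0): clear
  midpoint (27/2,25/2) outside
  → clear
Obstacle 3 [(0,20) (2,15) (9,18) (10,24)]:
  edge (0,20)–(2,15): clear
  edge (2,15)–(9,18): clear
  edge (9,18)–(10,24): clear
  edge (10,24)–(0,20): clear
  midpoint (27/2,25/2) outside
  → clear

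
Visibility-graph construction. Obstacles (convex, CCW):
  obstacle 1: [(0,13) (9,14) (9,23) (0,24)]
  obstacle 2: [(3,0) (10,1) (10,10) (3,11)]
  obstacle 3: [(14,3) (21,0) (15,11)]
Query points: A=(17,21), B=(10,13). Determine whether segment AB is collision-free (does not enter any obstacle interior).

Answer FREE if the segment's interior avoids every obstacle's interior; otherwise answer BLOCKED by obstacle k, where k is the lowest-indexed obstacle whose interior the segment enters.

FREE

Obstacle 1 [(0,13) (9,14) (9,23) (0,24)]:
  edge (0,13)–(9,14): clear
  edge (9,14)–(9,23): clear
  edge (9,23)–(0,24): clear
  edge (0,24)–(0,13): clear
  midpoint (27/2,17) outside
  → clear
Obstacle 2 [(3,0) (10,1) (10,10) (3,11)]:
  edge (3,0)–(10,1): clear
  edge (10,1)–(10,10): clear
  edge (10,10)–(3,11): clear
  edge (3,11)–(3,0): clear
  midpoint (27/2,17) outside
  → clear
Obstacle 3 [(14,3) (21,0) (15,11)]:
  edge (14,3)–(21,0): clear
  edge (21,0)–(15,11): clear
  edge (15,11)–(14,3): clear
  midpoint (27/2,17) outside
  → clear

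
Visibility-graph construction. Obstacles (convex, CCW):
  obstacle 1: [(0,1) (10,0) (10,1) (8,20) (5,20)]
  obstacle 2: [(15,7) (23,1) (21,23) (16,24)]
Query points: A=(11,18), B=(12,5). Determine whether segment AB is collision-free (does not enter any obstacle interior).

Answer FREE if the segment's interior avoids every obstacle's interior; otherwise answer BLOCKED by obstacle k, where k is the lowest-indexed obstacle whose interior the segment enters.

FREE

Obstacle 1 [(0,1) (10,0) (10,1) (8,20) (5,20)]:
  edge (0,1)–(10,0): clear
  edge (10,0)–(10,1): clear
  edge (10,1)–(8,20): clear
  edge (8,20)–(5,20): clear
  edge (5,20)–(0,1): clear
  midpoint (23/2,23/2) outside
  → clear
Obstacle 2 [(15,7) (23,1) (21,23) (16,24)]:
  edge (15,7)–(23,1): clear
  edge (23,1)–(21,23): clear
  edge (21,23)–(16,24): clear
  edge (16,24)–(15,7): clear
  midpoint (23/2,23/2) outside
  → clear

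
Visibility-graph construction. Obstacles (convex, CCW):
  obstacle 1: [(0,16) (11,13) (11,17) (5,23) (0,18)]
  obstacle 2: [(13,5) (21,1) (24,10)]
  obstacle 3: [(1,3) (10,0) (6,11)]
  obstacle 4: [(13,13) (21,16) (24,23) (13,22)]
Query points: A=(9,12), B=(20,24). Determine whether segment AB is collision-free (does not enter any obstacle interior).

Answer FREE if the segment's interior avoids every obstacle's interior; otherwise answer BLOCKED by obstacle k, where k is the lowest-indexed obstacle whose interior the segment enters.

BLOCKED by obstacle 1

Obstacle 1 [(0,16) (11,13) (11,17) (5,23) (0,18)]:
  edge (0,16)–(11,13): crosses AB
  edge (11,13)–(11,17): crosses AB
  edge (11,17)–(5,23): clear
  edge (5,23)–(0,18): clear
  edge (0,18)–(0,16): clear
  → BLOCKED
Obstacle 2 [(13,5) (21,1) (24,10)]:
  edge (13,5)–(21,1): clear
  edge (21,1)–(24,10): clear
  edge (24,10)–(13,5): clear
  midpoint (29/2,18) outside
  → clear
Obstacle 3 [(1,3) (10,0) (6,11)]:
  edge (1,3)–(10,0): clear
  edge (10,0)–(6,11): clear
  edge (6,11)–(1,3): clear
  midpoint (29/2,18) outside
  → clear
Obstacle 4 [(13,13) (21,16) (24,23) (13,22)]:
  edge (13,13)–(21,16): clear
  edge (21,16)–(24,23): clear
  edge (24,23)–(13,22): crosses AB
  edge (13,22)–(13,13): crosses AB
  → BLOCKED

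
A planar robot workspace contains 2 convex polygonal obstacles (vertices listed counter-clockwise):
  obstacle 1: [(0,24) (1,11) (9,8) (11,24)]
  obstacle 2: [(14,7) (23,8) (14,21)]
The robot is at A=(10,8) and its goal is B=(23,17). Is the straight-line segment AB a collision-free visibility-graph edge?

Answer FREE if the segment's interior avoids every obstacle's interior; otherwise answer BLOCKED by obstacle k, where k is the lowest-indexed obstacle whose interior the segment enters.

Obstacle 1 [(0,24) (1,11) (9,8) (11,24)]:
  edge (0,24)–(1,11): clear
  edge (1,11)–(9,8): clear
  edge (9,8)–(11,24): clear
  edge (11,24)–(0,24): clear
  midpoint (33/2,25/2) outside
  → clear
Obstacle 2 [(14,7) (23,8) (14,21)]:
  edge (14,7)–(23,8): clear
  edge (23,8)–(14,21): crosses AB
  edge (14,21)–(14,7): crosses AB
  → BLOCKED

BLOCKED by obstacle 2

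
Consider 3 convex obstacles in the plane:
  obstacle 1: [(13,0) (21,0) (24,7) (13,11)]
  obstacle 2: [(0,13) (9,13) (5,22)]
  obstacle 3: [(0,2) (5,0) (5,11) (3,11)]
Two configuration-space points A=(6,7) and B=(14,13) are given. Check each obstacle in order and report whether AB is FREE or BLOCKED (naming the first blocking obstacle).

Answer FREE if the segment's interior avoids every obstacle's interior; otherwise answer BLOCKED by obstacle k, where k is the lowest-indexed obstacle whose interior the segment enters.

FREE

Obstacle 1 [(13,0) (21,0) (24,7) (13,11)]:
  edge (13,0)–(21,0): clear
  edge (21,0)–(24,7): clear
  edge (24,7)–(13,11): clear
  edge (13,11)–(13,0): clear
  midpoint (10,10) outside
  → clear
Obstacle 2 [(0,13) (9,13) (5,22)]:
  edge (0,13)–(9,13): clear
  edge (9,13)–(5,22): clear
  edge (5,22)–(0,13): clear
  midpoint (10,10) outside
  → clear
Obstacle 3 [(0,2) (5,0) (5,11) (3,11)]:
  edge (0,2)–(5,0): clear
  edge (5,0)–(5,11): clear
  edge (5,11)–(3,11): clear
  edge (3,11)–(0,2): clear
  midpoint (10,10) outside
  → clear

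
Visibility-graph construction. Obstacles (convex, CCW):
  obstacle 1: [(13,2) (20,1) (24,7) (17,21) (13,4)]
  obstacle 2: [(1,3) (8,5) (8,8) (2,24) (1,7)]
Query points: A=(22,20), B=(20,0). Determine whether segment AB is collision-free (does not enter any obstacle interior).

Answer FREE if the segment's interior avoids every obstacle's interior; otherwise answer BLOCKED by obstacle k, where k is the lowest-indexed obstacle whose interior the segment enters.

BLOCKED by obstacle 1

Obstacle 1 [(13,2) (20,1) (24,7) (17,21) (13,4)]:
  edge (13,2)–(20,1): clear
  edge (20,1)–(24,7): crosses AB
  edge (24,7)–(17,21): crosses AB
  edge (17,21)–(13,4): clear
  edge (13,4)–(13,2): clear
  → BLOCKED
Obstacle 2 [(1,3) (8,5) (8,8) (2,24) (1,7)]:
  edge (1,3)–(8,5): clear
  edge (8,5)–(8,8): clear
  edge (8,8)–(2,24): clear
  edge (2,24)–(1,7): clear
  edge (1,7)–(1,3): clear
  midpoint (21,10) outside
  → clear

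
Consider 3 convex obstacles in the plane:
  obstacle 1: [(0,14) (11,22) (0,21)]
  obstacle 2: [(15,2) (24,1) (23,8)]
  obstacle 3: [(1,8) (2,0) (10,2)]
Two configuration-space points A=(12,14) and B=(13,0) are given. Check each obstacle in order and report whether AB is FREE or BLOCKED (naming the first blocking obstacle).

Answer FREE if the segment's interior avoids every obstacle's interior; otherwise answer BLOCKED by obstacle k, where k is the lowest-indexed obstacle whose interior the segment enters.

FREE

Obstacle 1 [(0,14) (11,22) (0,21)]:
  edge (0,14)–(11,22): clear
  edge (11,22)–(0,21): clear
  edge (0,21)–(0,14): clear
  midpoint (25/2,7) outside
  → clear
Obstacle 2 [(15,2) (24,1) (23,8)]:
  edge (15,2)–(24,1): clear
  edge (24,1)–(23,8): clear
  edge (23,8)–(15,2): clear
  midpoint (25/2,7) outside
  → clear
Obstacle 3 [(1,8) (2,0) (10,2)]:
  edge (1,8)–(2,0): clear
  edge (2,0)–(10,2): clear
  edge (10,2)–(1,8): clear
  midpoint (25/2,7) outside
  → clear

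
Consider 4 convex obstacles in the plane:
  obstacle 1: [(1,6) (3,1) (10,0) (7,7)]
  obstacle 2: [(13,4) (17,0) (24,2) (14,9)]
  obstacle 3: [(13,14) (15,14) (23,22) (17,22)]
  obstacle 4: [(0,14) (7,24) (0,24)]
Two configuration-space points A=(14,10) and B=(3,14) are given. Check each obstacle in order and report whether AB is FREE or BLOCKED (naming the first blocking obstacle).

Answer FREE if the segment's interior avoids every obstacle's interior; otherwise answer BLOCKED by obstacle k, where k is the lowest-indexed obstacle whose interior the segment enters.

FREE

Obstacle 1 [(1,6) (3,1) (10,0) (7,7)]:
  edge (1,6)–(3,1): clear
  edge (3,1)–(10,0): clear
  edge (10,0)–(7,7): clear
  edge (7,7)–(1,6): clear
  midpoint (17/2,12) outside
  → clear
Obstacle 2 [(13,4) (17,0) (24,2) (14,9)]:
  edge (13,4)–(17,0): clear
  edge (17,0)–(24,2): clear
  edge (24,2)–(14,9): clear
  edge (14,9)–(13,4): clear
  midpoint (17/2,12) outside
  → clear
Obstacle 3 [(13,14) (15,14) (23,22) (17,22)]:
  edge (13,14)–(15,14): clear
  edge (15,14)–(23,22): clear
  edge (23,22)–(17,22): clear
  edge (17,22)–(13,14): clear
  midpoint (17/2,12) outside
  → clear
Obstacle 4 [(0,14) (7,24) (0,24)]:
  edge (0,14)–(7,24): clear
  edge (7,24)–(0,24): clear
  edge (0,24)–(0,14): clear
  midpoint (17/2,12) outside
  → clear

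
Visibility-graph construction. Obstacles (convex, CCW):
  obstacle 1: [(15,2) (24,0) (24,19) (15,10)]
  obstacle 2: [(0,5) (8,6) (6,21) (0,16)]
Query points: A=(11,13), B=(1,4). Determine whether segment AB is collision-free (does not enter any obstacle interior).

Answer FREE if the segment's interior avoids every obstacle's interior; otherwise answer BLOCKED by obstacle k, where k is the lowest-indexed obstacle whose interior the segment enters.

Obstacle 1 [(15,2) (24,0) (24,19) (15,10)]:
  edge (15,2)–(24,0): clear
  edge (24,0)–(24,19): clear
  edge (24,19)–(15,10): clear
  edge (15,10)–(15,2): clear
  midpoint (6,17/2) outside
  → clear
Obstacle 2 [(0,5) (8,6) (6,21) (0,16)]:
  edge (0,5)–(8,6): crosses AB
  edge (8,6)–(6,21): crosses AB
  edge (6,21)–(0,16): clear
  edge (0,16)–(0,5): clear
  → BLOCKED

BLOCKED by obstacle 2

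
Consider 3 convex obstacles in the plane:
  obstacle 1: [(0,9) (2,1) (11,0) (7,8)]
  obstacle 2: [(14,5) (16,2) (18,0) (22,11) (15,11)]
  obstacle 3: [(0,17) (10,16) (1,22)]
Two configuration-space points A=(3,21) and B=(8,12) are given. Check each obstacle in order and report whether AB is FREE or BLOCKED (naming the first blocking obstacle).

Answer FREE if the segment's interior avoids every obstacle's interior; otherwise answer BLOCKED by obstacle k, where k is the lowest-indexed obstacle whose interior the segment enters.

Obstacle 1 [(0,9) (2,1) (11,0) (7,8)]:
  edge (0,9)–(2,1): clear
  edge (2,1)–(11,0): clear
  edge (11,0)–(7,8): clear
  edge (7,8)–(0,9): clear
  midpoint (11/2,33/2) outside
  → clear
Obstacle 2 [(14,5) (16,2) (18,0) (22,11) (15,11)]:
  edge (14,5)–(16,2): clear
  edge (16,2)–(18,0): clear
  edge (18,0)–(22,11): clear
  edge (22,11)–(15,11): clear
  edge (15,11)–(14,5): clear
  midpoint (11/2,33/2) outside
  → clear
Obstacle 3 [(0,17) (10,16) (1,22)]:
  edge (0,17)–(10,16): crosses AB
  edge (10,16)–(1,22): crosses AB
  edge (1,22)–(0,17): clear
  → BLOCKED

BLOCKED by obstacle 3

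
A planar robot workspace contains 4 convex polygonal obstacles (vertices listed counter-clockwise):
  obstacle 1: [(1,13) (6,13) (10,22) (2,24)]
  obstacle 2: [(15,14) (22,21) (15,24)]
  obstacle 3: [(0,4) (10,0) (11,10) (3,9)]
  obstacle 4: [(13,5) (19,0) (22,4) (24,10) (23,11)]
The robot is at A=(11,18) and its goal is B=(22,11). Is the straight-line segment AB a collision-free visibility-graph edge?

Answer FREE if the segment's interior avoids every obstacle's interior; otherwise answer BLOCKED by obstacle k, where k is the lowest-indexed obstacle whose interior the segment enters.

Obstacle 1 [(1,13) (6,13) (10,22) (2,24)]:
  edge (1,13)–(6,13): clear
  edge (6,13)–(10,22): clear
  edge (10,22)–(2,24): clear
  edge (2,24)–(1,13): clear
  midpoint (33/2,29/2) outside
  → clear
Obstacle 2 [(15,14) (22,21) (15,24)]:
  edge (15,14)–(22,21): crosses AB
  edge (22,21)–(15,24): clear
  edge (15,24)–(15,14): crosses AB
  → BLOCKED
Obstacle 3 [(0,4) (10,0) (11,10) (3,9)]:
  edge (0,4)–(10,0): clear
  edge (10,0)–(11,10): clear
  edge (11,10)–(3,9): clear
  edge (3,9)–(0,4): clear
  midpoint (33/2,29/2) outside
  → clear
Obstacle 4 [(13,5) (19,0) (22,4) (24,10) (23,11)]:
  edge (13,5)–(19,0): clear
  edge (19,0)–(22,4): clear
  edge (22,4)–(24,10): clear
  edge (24,10)–(23,11): clear
  edge (23,11)–(13,5): clear
  midpoint (33/2,29/2) outside
  → clear

BLOCKED by obstacle 2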